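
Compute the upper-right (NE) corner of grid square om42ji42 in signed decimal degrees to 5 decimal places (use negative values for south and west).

Field O=14, M=12: +14·20° lon, +12·10° lat → SW at lon 100°, lat 30°.
Square 4, 2: +4·2° lon, +2·1° lat → SW at lon 108°, lat 32°.
Subsquare j=9, i=8: +9·0.0833333° lon, +8·0.0416667° lat → SW at lon 108.75°, lat 32.3333°.
Extended square 4, 2: +4·0.00833333° lon, +2·0.00416667° lat → SW at lon 108.783°, lat 32.3417°.
Cell spans 0.00833333° lon × 0.00416667° lat. NE corner is SW corner plus one full cell.
latitude 32.34583, longitude 108.79167.

32.34583, 108.79167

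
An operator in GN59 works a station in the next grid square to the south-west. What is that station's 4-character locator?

GN48

Longitude square 5; −1 → 4.
Latitude square 9; −1 → 8.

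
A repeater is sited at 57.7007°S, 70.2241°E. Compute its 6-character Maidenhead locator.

MD52ch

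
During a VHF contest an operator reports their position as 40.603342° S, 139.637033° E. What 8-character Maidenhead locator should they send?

PE99tj65

Offset from 180°W / 90°S: lon 319.63703°, lat 49.39666°.
Field: 319.63703/20 → 15 → P, 49.39666/10 → 4 → E; chars PE.
Square: 19.63703/2 → 9, 9.39666/1 → 9; chars 99.
Subsquare: 1.63703/0.0833333 → 19 → t, 0.39666/0.0416667 → 9 → j; chars tj.
Extended square: 0.05370/0.00833333 → 6, 0.02166/0.00416667 → 5; chars 65.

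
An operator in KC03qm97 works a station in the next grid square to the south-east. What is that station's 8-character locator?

KC03rm06

Longitude extended square 9; +1 → 10, wraps to 0, carry into subsquare.
Longitude subsquare q = 16; +1 → 17 = r.
Latitude extended square 7; −1 → 6.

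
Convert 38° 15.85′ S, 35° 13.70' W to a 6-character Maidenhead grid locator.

HF21jr

Add 180° to longitude and 90° to latitude: 144.7717, 51.7358.
Field: 144.7717/20 → 7 → H, 51.7358/10 → 5 → F; chars HF.
Square: 4.7717/2 → 2, 1.7358/1 → 1; chars 21.
Subsquare: 0.7717/0.0833333 → 9 → j, 0.7358/0.0416667 → 17 → r; chars jr.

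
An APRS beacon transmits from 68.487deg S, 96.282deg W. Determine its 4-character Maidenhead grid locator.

Add 180° to longitude and 90° to latitude: 83.72, 21.51.
Field: lon ⌊83.72/20⌋ = 4 → E; lat ⌊21.51/10⌋ = 2 → C.
Square: lon ⌊3.72/2⌋ = 1; lat ⌊1.51/1⌋ = 1.

EC11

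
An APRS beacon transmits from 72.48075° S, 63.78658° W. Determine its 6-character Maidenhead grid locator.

FB87cm

Add 180° to longitude and 90° to latitude: 116.2134, 17.5192.
Field (20°×10°, letters A–R): 116.2134/20 → 5 → F, 17.5192/10 → 1 → B; chars FB.
Square (2°×1°, digits 0–9): 16.2134/2 → 8, 7.5192/1 → 7; chars 87.
Subsquare (5′×2.5′, letters a–x): 0.2134/0.0833333 → 2 → c, 0.5192/0.0416667 → 12 → m; chars cm.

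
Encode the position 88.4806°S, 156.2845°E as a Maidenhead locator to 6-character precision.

Offset from 180°W / 90°S: lon 336.2845°, lat 1.5194°.
Field: 336.2845/20 → 16 → Q, 1.5194/10 → 0 → A; chars QA.
Square: 16.2845/2 → 8, 1.5194/1 → 1; chars 81.
Subsquare: 0.2845/0.0833333 → 3 → d, 0.5194/0.0416667 → 12 → m; chars dm.

QA81dm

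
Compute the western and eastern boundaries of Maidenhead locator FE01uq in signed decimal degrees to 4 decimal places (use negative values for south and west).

-78.3333, -78.2500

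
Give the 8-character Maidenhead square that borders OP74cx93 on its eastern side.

OP74dx03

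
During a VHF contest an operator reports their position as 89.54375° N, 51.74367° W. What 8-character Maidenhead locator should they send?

GR49dn00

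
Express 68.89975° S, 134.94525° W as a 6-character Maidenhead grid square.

Shift to the Maidenhead origin (180°W, 90°S): lon 45.0548, lat 21.1003.
Field: 45.0548/20 → 2 → C, 21.1003/10 → 2 → C; chars CC.
Square: 5.0548/2 → 2, 1.1003/1 → 1; chars 21.
Subsquare: 1.0548/0.0833333 → 12 → m, 0.1003/0.0416667 → 2 → c; chars mc.

CC21mc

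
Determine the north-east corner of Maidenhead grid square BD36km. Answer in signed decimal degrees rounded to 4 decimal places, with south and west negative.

-53.4583, -153.0833

Field B=1, D=3: +1·20° lon, +3·10° lat → SW at lon -160°, lat -60°.
Square 3, 6: +3·2° lon, +6·1° lat → SW at lon -154°, lat -54°.
Subsquare k=10, m=12: +10·0.0833333° lon, +12·0.0416667° lat → SW at lon -153.167°, lat -53.5°.
Cell spans 0.0833333° lon × 0.0416667° lat. NE corner is SW corner plus one full cell.
latitude -53.4583, longitude -153.0833.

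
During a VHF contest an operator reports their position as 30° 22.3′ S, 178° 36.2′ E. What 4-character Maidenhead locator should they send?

RF99

Offset from 180°W / 90°S: lon 358.60°, lat 59.63°.
Field: lon ⌊358.60/20⌋ = 17 → R; lat ⌊59.63/10⌋ = 5 → F.
Square: lon ⌊18.60/2⌋ = 9; lat ⌊9.63/1⌋ = 9.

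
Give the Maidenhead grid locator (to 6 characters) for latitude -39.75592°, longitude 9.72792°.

JF40uf

Shift to the Maidenhead origin (180°W, 90°S): lon 189.7279, lat 50.2441.
Field: 189.7279/20 → 9 → J, 50.2441/10 → 5 → F; chars JF.
Square: 9.7279/2 → 4, 0.2441/1 → 0; chars 40.
Subsquare: 1.7279/0.0833333 → 20 → u, 0.2441/0.0416667 → 5 → f; chars uf.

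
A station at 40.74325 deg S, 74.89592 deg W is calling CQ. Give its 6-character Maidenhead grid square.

FE29ng

Offset from 180°W / 90°S: lon 105.1041°, lat 49.2567°.
Field (20°×10°, letters A–R): lon ⌊105.1041/20⌋ = 5 → F; lat ⌊49.2567/10⌋ = 4 → E.
Square (2°×1°, digits 0–9): lon ⌊5.1041/2⌋ = 2; lat ⌊9.2567/1⌋ = 9.
Subsquare (5′×2.5′, letters a–x): lon ⌊1.1041/0.0833333⌋ = 13 → n; lat ⌊0.2567/0.0416667⌋ = 6 → g.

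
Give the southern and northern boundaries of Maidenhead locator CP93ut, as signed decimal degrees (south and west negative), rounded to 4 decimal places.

63.7917, 63.8333

Field C=2, P=15: +2·20° lon, +15·10° lat → SW at lon -140°, lat 60°.
Square 9, 3: +9·2° lon, +3·1° lat → SW at lon -122°, lat 63°.
Subsquare u=20, t=19: +20·0.0833333° lon, +19·0.0416667° lat → SW at lon -120.333°, lat 63.7917°.
Cell spans 0.0833333° lon × 0.0416667° lat.
south 63.7917, north 63.8333.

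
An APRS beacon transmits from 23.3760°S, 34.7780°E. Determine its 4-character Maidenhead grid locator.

Offset from 180°W / 90°S: lon 214.78°, lat 66.62°.
Field: 214.78/20 → 10 → K, 66.62/10 → 6 → G; chars KG.
Square: 14.78/2 → 7, 6.62/1 → 6; chars 76.

KG76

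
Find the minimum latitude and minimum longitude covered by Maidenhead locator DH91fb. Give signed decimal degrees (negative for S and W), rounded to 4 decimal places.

Field D=3, H=7: +3·20° lon, +7·10° lat → SW at lon -120°, lat -20°.
Square 9, 1: +9·2° lon, +1·1° lat → SW at lon -102°, lat -19°.
Subsquare f=5, b=1: +5·0.0833333° lon, +1·0.0416667° lat → SW at lon -101.583°, lat -18.9583°.
latitude -18.9583, longitude -101.5833.

-18.9583, -101.5833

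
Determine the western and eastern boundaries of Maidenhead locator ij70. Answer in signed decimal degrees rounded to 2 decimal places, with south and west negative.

Field I=8, J=9: +8·20° lon, +9·10° lat → SW at lon -20°, lat 0°.
Square 7, 0: +7·2° lon, +0·1° lat → SW at lon -6°, lat 0°.
Cell spans 2° lon × 1° lat.
west -6.00, east -4.00.

-6.00, -4.00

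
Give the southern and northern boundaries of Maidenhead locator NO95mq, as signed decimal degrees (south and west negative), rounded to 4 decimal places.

55.6667, 55.7083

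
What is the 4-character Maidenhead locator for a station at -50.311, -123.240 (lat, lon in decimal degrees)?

CD89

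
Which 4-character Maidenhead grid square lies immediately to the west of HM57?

HM47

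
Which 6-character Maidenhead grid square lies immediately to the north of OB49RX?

OC40ra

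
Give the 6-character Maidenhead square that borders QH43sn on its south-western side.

Longitude subsquare s = 18; −1 → 17 = r.
Latitude subsquare n = 13; −1 → 12 = m.

QH43rm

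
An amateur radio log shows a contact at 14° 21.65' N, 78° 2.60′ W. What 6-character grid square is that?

Add 180° to longitude and 90° to latitude: 101.9567, 104.3608.
Field: 101.9567/20 → 5 → F, 104.3608/10 → 10 → K; chars FK.
Square: 1.9567/2 → 0, 4.3608/1 → 4; chars 04.
Subsquare: 1.9567/0.0833333 → 23 → x, 0.3608/0.0416667 → 8 → i; chars xi.

FK04xi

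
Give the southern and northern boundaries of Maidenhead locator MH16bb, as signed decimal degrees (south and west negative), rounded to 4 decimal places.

-13.9583, -13.9167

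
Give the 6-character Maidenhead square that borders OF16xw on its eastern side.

OF26aw

Longitude subsquare x = 23; +1 → 24, wraps to 0 = a, carry into square.
Longitude square 1; +1 → 2.
The latitude characters are unchanged.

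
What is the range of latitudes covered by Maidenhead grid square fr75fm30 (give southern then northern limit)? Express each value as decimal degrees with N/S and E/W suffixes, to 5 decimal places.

85.50000° N, 85.50417° N

Field F=5, R=17: +5·20° lon, +17·10° lat → SW at lon -80°, lat 80°.
Square 7, 5: +7·2° lon, +5·1° lat → SW at lon -66°, lat 85°.
Subsquare f=5, m=12: +5·0.0833333° lon, +12·0.0416667° lat → SW at lon -65.5833°, lat 85.5°.
Extended square 3, 0: +3·0.00833333° lon, +0·0.00416667° lat → SW at lon -65.5583°, lat 85.5°.
Cell spans 0.00833333° lon × 0.00416667° lat.
south 85.50000° N, north 85.50417° N.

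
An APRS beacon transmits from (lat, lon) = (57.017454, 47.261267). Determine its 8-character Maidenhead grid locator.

LO37pa14

Offset from 180°W / 90°S: lon 227.26127°, lat 147.01745°.
Field: 227.26127/20 → 11 → L, 147.01745/10 → 14 → O; chars LO.
Square: 7.26127/2 → 3, 7.01745/1 → 7; chars 37.
Subsquare: 1.26127/0.0833333 → 15 → p, 0.01745/0.0416667 → 0 → a; chars pa.
Extended square: 0.01127/0.00833333 → 1, 0.01745/0.00416667 → 4; chars 14.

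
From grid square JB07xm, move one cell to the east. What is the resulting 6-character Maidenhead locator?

JB17am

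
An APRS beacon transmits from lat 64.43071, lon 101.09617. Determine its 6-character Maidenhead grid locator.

Offset from 180°W / 90°S: lon 281.0962°, lat 154.4307°.
Field (20°×10°, letters A–R): 281.0962/20 → 14 → O, 154.4307/10 → 15 → P; chars OP.
Square (2°×1°, digits 0–9): 1.0962/2 → 0, 4.4307/1 → 4; chars 04.
Subsquare (5′×2.5′, letters a–x): 1.0962/0.0833333 → 13 → n, 0.4307/0.0416667 → 10 → k; chars nk.

OP04nk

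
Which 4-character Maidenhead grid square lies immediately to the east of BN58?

BN68

Longitude square 5; +1 → 6.
The latitude characters are unchanged.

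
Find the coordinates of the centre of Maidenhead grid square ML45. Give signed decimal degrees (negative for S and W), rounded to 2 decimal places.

25.50, 69.00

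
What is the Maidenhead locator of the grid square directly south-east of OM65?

Longitude square 6; +1 → 7.
Latitude square 5; −1 → 4.

OM74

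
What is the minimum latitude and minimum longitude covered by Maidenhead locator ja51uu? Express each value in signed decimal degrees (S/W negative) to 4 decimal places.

-88.1667, 11.6667

Field J=9, A=0: +9·20° lon, +0·10° lat → SW at lon 0°, lat -90°.
Square 5, 1: +5·2° lon, +1·1° lat → SW at lon 10°, lat -89°.
Subsquare u=20, u=20: +20·0.0833333° lon, +20·0.0416667° lat → SW at lon 11.6667°, lat -88.1667°.
latitude -88.1667, longitude 11.6667.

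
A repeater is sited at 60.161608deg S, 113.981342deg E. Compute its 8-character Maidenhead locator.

Shift to the Maidenhead origin (180°W, 90°S): lon 293.98134, lat 29.83839.
Field: 293.98134/20 → 14 → O, 29.83839/10 → 2 → C; chars OC.
Square: 13.98134/2 → 6, 9.83839/1 → 9; chars 69.
Subsquare: 1.98134/0.0833333 → 23 → x, 0.83839/0.0416667 → 20 → u; chars xu.
Extended square: 0.06468/0.00833333 → 7, 0.00506/0.00416667 → 1; chars 71.

OC69xu71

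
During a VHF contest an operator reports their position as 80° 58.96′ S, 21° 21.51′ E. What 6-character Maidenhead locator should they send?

KA09qa

Offset from 180°W / 90°S: lon 201.3585°, lat 9.0173°.
Field: lon ⌊201.3585/20⌋ = 10 → K; lat ⌊9.0173/10⌋ = 0 → A.
Square: lon ⌊1.3585/2⌋ = 0; lat ⌊9.0173/1⌋ = 9.
Subsquare: lon ⌊1.3585/0.0833333⌋ = 16 → q; lat ⌊0.0173/0.0416667⌋ = 0 → a.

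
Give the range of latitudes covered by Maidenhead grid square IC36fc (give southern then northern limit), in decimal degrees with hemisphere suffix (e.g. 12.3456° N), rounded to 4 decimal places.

63.9167° S, 63.8750° S

Field I=8, C=2: +8·20° lon, +2·10° lat → SW at lon -20°, lat -70°.
Square 3, 6: +3·2° lon, +6·1° lat → SW at lon -14°, lat -64°.
Subsquare f=5, c=2: +5·0.0833333° lon, +2·0.0416667° lat → SW at lon -13.5833°, lat -63.9167°.
Cell spans 0.0833333° lon × 0.0416667° lat.
south 63.9167° S, north 63.8750° S.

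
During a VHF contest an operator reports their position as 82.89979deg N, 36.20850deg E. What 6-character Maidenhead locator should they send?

KR82cv

Shift to the Maidenhead origin (180°W, 90°S): lon 216.2085, lat 172.8998.
Field: lon ⌊216.2085/20⌋ = 10 → K; lat ⌊172.8998/10⌋ = 17 → R.
Square: lon ⌊16.2085/2⌋ = 8; lat ⌊2.8998/1⌋ = 2.
Subsquare: lon ⌊0.2085/0.0833333⌋ = 2 → c; lat ⌊0.8998/0.0416667⌋ = 21 → v.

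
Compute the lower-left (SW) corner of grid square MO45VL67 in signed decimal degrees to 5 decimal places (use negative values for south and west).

Field M=12, O=14: +12·20° lon, +14·10° lat → SW at lon 60°, lat 50°.
Square 4, 5: +4·2° lon, +5·1° lat → SW at lon 68°, lat 55°.
Subsquare v=21, l=11: +21·0.0833333° lon, +11·0.0416667° lat → SW at lon 69.75°, lat 55.4583°.
Extended square 6, 7: +6·0.00833333° lon, +7·0.00416667° lat → SW at lon 69.8°, lat 55.4875°.
latitude 55.48750, longitude 69.80000.

55.48750, 69.80000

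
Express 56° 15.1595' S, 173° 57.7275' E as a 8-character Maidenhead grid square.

RD63xr59

Add 180° to longitude and 90° to latitude: 353.96213, 33.74734.
Field: 353.96213/20 → 17 → R, 33.74734/10 → 3 → D; chars RD.
Square: 13.96213/2 → 6, 3.74734/1 → 3; chars 63.
Subsquare: 1.96213/0.0833333 → 23 → x, 0.74734/0.0416667 → 17 → r; chars xr.
Extended square: 0.04546/0.00833333 → 5, 0.03901/0.00416667 → 9; chars 59.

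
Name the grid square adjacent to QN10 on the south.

Latitude square 0; −1 → -1, wraps to 9, carry into field.
Latitude field N = 13; −1 → 12 = M.
The longitude characters are unchanged.

QM19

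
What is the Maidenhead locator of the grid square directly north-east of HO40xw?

HO50ax

Longitude subsquare x = 23; +1 → 24, wraps to 0 = a, carry into square.
Longitude square 4; +1 → 5.
Latitude subsquare w = 22; +1 → 23 = x.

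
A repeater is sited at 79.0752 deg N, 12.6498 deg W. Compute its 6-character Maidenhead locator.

IQ39qb

Offset from 180°W / 90°S: lon 167.3502°, lat 169.0752°.
Field (20°×10°, letters A–R): 167.3502/20 → 8 → I, 169.0752/10 → 16 → Q; chars IQ.
Square (2°×1°, digits 0–9): 7.3502/2 → 3, 9.0752/1 → 9; chars 39.
Subsquare (5′×2.5′, letters a–x): 1.3502/0.0833333 → 16 → q, 0.0752/0.0416667 → 1 → b; chars qb.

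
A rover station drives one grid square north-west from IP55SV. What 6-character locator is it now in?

Longitude subsquare s = 18; −1 → 17 = r.
Latitude subsquare v = 21; +1 → 22 = w.

IP55rw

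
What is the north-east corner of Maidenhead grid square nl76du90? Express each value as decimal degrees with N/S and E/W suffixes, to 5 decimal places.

Field N=13, L=11: +13·20° lon, +11·10° lat → SW at lon 80°, lat 20°.
Square 7, 6: +7·2° lon, +6·1° lat → SW at lon 94°, lat 26°.
Subsquare d=3, u=20: +3·0.0833333° lon, +20·0.0416667° lat → SW at lon 94.25°, lat 26.8333°.
Extended square 9, 0: +9·0.00833333° lon, +0·0.00416667° lat → SW at lon 94.325°, lat 26.8333°.
Cell spans 0.00833333° lon × 0.00416667° lat. NE corner is SW corner plus one full cell.
latitude 26.83750° N, longitude 94.33333° E.

26.83750° N, 94.33333° E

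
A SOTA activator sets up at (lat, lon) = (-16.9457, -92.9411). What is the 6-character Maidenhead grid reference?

EH33mb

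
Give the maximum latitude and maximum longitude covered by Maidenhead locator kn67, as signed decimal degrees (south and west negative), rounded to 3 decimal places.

Field K=10, N=13: +10·20° lon, +13·10° lat → SW at lon 20°, lat 40°.
Square 6, 7: +6·2° lon, +7·1° lat → SW at lon 32°, lat 47°.
Cell spans 2° lon × 1° lat. NE corner is SW corner plus one full cell.
latitude 48.000, longitude 34.000.

48.000, 34.000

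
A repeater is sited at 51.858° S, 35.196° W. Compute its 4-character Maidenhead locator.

Add 180° to longitude and 90° to latitude: 144.80, 38.14.
Field (20°×10°, letters A–R): 144.80/20 → 7 → H, 38.14/10 → 3 → D; chars HD.
Square (2°×1°, digits 0–9): 4.80/2 → 2, 8.14/1 → 8; chars 28.

HD28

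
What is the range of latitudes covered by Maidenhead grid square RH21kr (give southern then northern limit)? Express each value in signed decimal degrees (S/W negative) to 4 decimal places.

Field R=17, H=7: +17·20° lon, +7·10° lat → SW at lon 160°, lat -20°.
Square 2, 1: +2·2° lon, +1·1° lat → SW at lon 164°, lat -19°.
Subsquare k=10, r=17: +10·0.0833333° lon, +17·0.0416667° lat → SW at lon 164.833°, lat -18.2917°.
Cell spans 0.0833333° lon × 0.0416667° lat.
south -18.2917, north -18.2500.

-18.2917, -18.2500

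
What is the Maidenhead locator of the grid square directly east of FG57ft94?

FG57gt04

Longitude extended square 9; +1 → 10, wraps to 0, carry into subsquare.
Longitude subsquare f = 5; +1 → 6 = g.
The latitude characters are unchanged.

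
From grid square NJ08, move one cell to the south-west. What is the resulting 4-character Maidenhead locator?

MJ97

Longitude square 0; −1 → -1, wraps to 9, carry into field.
Longitude field N = 13; −1 → 12 = M.
Latitude square 8; −1 → 7.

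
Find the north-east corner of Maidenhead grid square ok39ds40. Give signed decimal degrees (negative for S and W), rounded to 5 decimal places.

19.75417, 106.29167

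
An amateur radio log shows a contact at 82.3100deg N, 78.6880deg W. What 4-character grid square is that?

FR02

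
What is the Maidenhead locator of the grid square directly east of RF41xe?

Longitude subsquare x = 23; +1 → 24, wraps to 0 = a, carry into square.
Longitude square 4; +1 → 5.
The latitude characters are unchanged.

RF51ae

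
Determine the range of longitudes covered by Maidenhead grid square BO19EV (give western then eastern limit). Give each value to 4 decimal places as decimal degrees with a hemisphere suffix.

Field B=1, O=14: +1·20° lon, +14·10° lat → SW at lon -160°, lat 50°.
Square 1, 9: +1·2° lon, +9·1° lat → SW at lon -158°, lat 59°.
Subsquare e=4, v=21: +4·0.0833333° lon, +21·0.0416667° lat → SW at lon -157.667°, lat 59.875°.
Cell spans 0.0833333° lon × 0.0416667° lat.
west 157.6667° W, east 157.5833° W.

157.6667° W, 157.5833° W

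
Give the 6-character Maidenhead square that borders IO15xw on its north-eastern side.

IO25ax

Longitude subsquare x = 23; +1 → 24, wraps to 0 = a, carry into square.
Longitude square 1; +1 → 2.
Latitude subsquare w = 22; +1 → 23 = x.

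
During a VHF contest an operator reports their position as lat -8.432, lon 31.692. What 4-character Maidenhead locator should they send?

KI51

Offset from 180°W / 90°S: lon 211.69°, lat 81.57°.
Field: lon ⌊211.69/20⌋ = 10 → K; lat ⌊81.57/10⌋ = 8 → I.
Square: lon ⌊11.69/2⌋ = 5; lat ⌊1.57/1⌋ = 1.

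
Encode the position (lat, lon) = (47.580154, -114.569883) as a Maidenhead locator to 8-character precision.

DN27rn19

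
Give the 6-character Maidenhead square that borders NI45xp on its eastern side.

Longitude subsquare x = 23; +1 → 24, wraps to 0 = a, carry into square.
Longitude square 4; +1 → 5.
The latitude characters are unchanged.

NI55ap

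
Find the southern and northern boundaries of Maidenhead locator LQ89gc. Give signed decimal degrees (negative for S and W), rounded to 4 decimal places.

79.0833, 79.1250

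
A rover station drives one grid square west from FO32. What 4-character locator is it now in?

Longitude square 3; −1 → 2.
The latitude characters are unchanged.

FO22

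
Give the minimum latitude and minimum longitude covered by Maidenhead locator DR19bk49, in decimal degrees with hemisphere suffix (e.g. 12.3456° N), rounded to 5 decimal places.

89.45417° N, 117.88333° W

Field D=3, R=17: +3·20° lon, +17·10° lat → SW at lon -120°, lat 80°.
Square 1, 9: +1·2° lon, +9·1° lat → SW at lon -118°, lat 89°.
Subsquare b=1, k=10: +1·0.0833333° lon, +10·0.0416667° lat → SW at lon -117.917°, lat 89.4167°.
Extended square 4, 9: +4·0.00833333° lon, +9·0.00416667° lat → SW at lon -117.883°, lat 89.4542°.
latitude 89.45417° N, longitude 117.88333° W.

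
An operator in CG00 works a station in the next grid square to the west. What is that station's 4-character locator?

BG90

Longitude square 0; −1 → -1, wraps to 9, carry into field.
Longitude field C = 2; −1 → 1 = B.
The latitude characters are unchanged.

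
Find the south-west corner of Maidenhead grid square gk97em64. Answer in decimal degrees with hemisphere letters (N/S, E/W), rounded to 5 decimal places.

17.51667° N, 41.61667° W

Field G=6, K=10: +6·20° lon, +10·10° lat → SW at lon -60°, lat 10°.
Square 9, 7: +9·2° lon, +7·1° lat → SW at lon -42°, lat 17°.
Subsquare e=4, m=12: +4·0.0833333° lon, +12·0.0416667° lat → SW at lon -41.6667°, lat 17.5°.
Extended square 6, 4: +6·0.00833333° lon, +4·0.00416667° lat → SW at lon -41.6167°, lat 17.5167°.
latitude 17.51667° N, longitude 41.61667° W.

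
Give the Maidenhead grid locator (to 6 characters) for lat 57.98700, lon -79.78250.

FO07cx

Add 180° to longitude and 90° to latitude: 100.2175, 147.9870.
Field: lon ⌊100.2175/20⌋ = 5 → F; lat ⌊147.9870/10⌋ = 14 → O.
Square: lon ⌊0.2175/2⌋ = 0; lat ⌊7.9870/1⌋ = 7.
Subsquare: lon ⌊0.2175/0.0833333⌋ = 2 → c; lat ⌊0.9870/0.0416667⌋ = 23 → x.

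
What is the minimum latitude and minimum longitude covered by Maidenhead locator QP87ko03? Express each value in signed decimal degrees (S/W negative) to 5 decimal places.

67.59583, 156.83333

Field Q=16, P=15: +16·20° lon, +15·10° lat → SW at lon 140°, lat 60°.
Square 8, 7: +8·2° lon, +7·1° lat → SW at lon 156°, lat 67°.
Subsquare k=10, o=14: +10·0.0833333° lon, +14·0.0416667° lat → SW at lon 156.833°, lat 67.5833°.
Extended square 0, 3: +0·0.00833333° lon, +3·0.00416667° lat → SW at lon 156.833°, lat 67.5958°.
latitude 67.59583, longitude 156.83333.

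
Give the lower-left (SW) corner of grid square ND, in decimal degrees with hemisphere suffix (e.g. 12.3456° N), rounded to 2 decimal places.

Field N=13, D=3: +13·20° lon, +3·10° lat → SW at lon 80°, lat -60°.
latitude 60.00° S, longitude 80.00° E.

60.00° S, 80.00° E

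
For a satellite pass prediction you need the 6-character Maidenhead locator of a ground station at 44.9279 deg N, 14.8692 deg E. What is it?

JN74kw

Add 180° to longitude and 90° to latitude: 194.8692, 134.9279.
Field: 194.8692/20 → 9 → J, 134.9279/10 → 13 → N; chars JN.
Square: 14.8692/2 → 7, 4.9279/1 → 4; chars 74.
Subsquare: 0.8692/0.0833333 → 10 → k, 0.9279/0.0416667 → 22 → w; chars kw.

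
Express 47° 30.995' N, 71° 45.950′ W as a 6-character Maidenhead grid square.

FN47cm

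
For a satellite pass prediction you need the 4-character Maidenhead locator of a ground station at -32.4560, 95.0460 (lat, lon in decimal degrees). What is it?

Add 180° to longitude and 90° to latitude: 275.05, 57.54.
Field: lon ⌊275.05/20⌋ = 13 → N; lat ⌊57.54/10⌋ = 5 → F.
Square: lon ⌊15.05/2⌋ = 7; lat ⌊7.54/1⌋ = 7.

NF77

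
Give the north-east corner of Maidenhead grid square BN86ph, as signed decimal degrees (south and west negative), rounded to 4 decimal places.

46.3333, -142.6667

Field B=1, N=13: +1·20° lon, +13·10° lat → SW at lon -160°, lat 40°.
Square 8, 6: +8·2° lon, +6·1° lat → SW at lon -144°, lat 46°.
Subsquare p=15, h=7: +15·0.0833333° lon, +7·0.0416667° lat → SW at lon -142.75°, lat 46.2917°.
Cell spans 0.0833333° lon × 0.0416667° lat. NE corner is SW corner plus one full cell.
latitude 46.3333, longitude -142.6667.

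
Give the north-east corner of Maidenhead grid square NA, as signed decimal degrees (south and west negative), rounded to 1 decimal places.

Field N=13, A=0: +13·20° lon, +0·10° lat → SW at lon 80°, lat -90°.
Cell spans 20° lon × 10° lat. NE corner is SW corner plus one full cell.
latitude -80.0, longitude 100.0.

-80.0, 100.0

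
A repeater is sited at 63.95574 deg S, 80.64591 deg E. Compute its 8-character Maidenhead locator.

NC06hb70

Offset from 180°W / 90°S: lon 260.64591°, lat 26.04426°.
Field: 260.64591/20 → 13 → N, 26.04426/10 → 2 → C; chars NC.
Square: 0.64591/2 → 0, 6.04426/1 → 6; chars 06.
Subsquare: 0.64591/0.0833333 → 7 → h, 0.04426/0.0416667 → 1 → b; chars hb.
Extended square: 0.06258/0.00833333 → 7, 0.00259/0.00416667 → 0; chars 70.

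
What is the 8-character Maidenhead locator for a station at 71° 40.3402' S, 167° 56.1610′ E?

RB38xh28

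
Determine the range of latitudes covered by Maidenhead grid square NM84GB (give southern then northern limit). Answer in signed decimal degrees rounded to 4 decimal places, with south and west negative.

Field N=13, M=12: +13·20° lon, +12·10° lat → SW at lon 80°, lat 30°.
Square 8, 4: +8·2° lon, +4·1° lat → SW at lon 96°, lat 34°.
Subsquare g=6, b=1: +6·0.0833333° lon, +1·0.0416667° lat → SW at lon 96.5°, lat 34.0417°.
Cell spans 0.0833333° lon × 0.0416667° lat.
south 34.0417, north 34.0833.

34.0417, 34.0833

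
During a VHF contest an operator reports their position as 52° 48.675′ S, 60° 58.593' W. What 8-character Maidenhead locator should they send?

FD97me25

Shift to the Maidenhead origin (180°W, 90°S): lon 119.02345, lat 37.18875.
Field: 119.02345/20 → 5 → F, 37.18875/10 → 3 → D; chars FD.
Square: 19.02345/2 → 9, 7.18875/1 → 7; chars 97.
Subsquare: 1.02345/0.0833333 → 12 → m, 0.18875/0.0416667 → 4 → e; chars me.
Extended square: 0.02345/0.00833333 → 2, 0.02208/0.00416667 → 5; chars 25.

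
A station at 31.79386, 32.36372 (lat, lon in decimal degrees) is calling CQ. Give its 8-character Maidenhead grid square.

KM61et30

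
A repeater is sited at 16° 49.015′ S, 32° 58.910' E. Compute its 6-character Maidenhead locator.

Shift to the Maidenhead origin (180°W, 90°S): lon 212.9818, lat 73.1831.
Field: lon ⌊212.9818/20⌋ = 10 → K; lat ⌊73.1831/10⌋ = 7 → H.
Square: lon ⌊12.9818/2⌋ = 6; lat ⌊3.1831/1⌋ = 3.
Subsquare: lon ⌊0.9818/0.0833333⌋ = 11 → l; lat ⌊0.1831/0.0416667⌋ = 4 → e.

KH63le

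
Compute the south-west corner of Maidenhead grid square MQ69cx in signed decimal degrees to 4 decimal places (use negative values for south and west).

Field M=12, Q=16: +12·20° lon, +16·10° lat → SW at lon 60°, lat 70°.
Square 6, 9: +6·2° lon, +9·1° lat → SW at lon 72°, lat 79°.
Subsquare c=2, x=23: +2·0.0833333° lon, +23·0.0416667° lat → SW at lon 72.1667°, lat 79.9583°.
latitude 79.9583, longitude 72.1667.

79.9583, 72.1667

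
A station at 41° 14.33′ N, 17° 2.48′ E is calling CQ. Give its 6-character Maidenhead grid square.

Offset from 180°W / 90°S: lon 197.0413°, lat 131.2388°.
Field: 197.0413/20 → 9 → J, 131.2388/10 → 13 → N; chars JN.
Square: 17.0413/2 → 8, 1.2388/1 → 1; chars 81.
Subsquare: 1.0413/0.0833333 → 12 → m, 0.2388/0.0416667 → 5 → f; chars mf.

JN81mf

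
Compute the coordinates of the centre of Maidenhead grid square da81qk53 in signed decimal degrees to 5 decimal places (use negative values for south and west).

Field D=3, A=0: +3·20° lon, +0·10° lat → SW at lon -120°, lat -90°.
Square 8, 1: +8·2° lon, +1·1° lat → SW at lon -104°, lat -89°.
Subsquare q=16, k=10: +16·0.0833333° lon, +10·0.0416667° lat → SW at lon -102.667°, lat -88.5833°.
Extended square 5, 3: +5·0.00833333° lon, +3·0.00416667° lat → SW at lon -102.625°, lat -88.5708°.
Cell spans 0.00833333° lon × 0.00416667° lat. Centre is SW corner plus half of each.
latitude -88.56875, longitude -102.62083.

-88.56875, -102.62083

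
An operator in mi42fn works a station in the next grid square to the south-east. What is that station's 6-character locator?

Longitude subsquare f = 5; +1 → 6 = g.
Latitude subsquare n = 13; −1 → 12 = m.

MI42gm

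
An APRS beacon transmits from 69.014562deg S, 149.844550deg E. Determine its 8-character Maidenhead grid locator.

Offset from 180°W / 90°S: lon 329.84455°, lat 20.98544°.
Field: lon ⌊329.84455/20⌋ = 16 → Q; lat ⌊20.98544/10⌋ = 2 → C.
Square: lon ⌊9.84455/2⌋ = 4; lat ⌊0.98544/1⌋ = 0.
Subsquare: lon ⌊1.84455/0.0833333⌋ = 22 → w; lat ⌊0.98544/0.0416667⌋ = 23 → x.
Extended square: lon ⌊0.01122/0.00833333⌋ = 1; lat ⌊0.02710/0.00416667⌋ = 6.

QC40wx16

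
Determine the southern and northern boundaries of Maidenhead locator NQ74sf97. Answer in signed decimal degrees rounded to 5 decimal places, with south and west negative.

74.23750, 74.24167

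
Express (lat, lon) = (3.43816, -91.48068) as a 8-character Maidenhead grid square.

EJ43gk25

Shift to the Maidenhead origin (180°W, 90°S): lon 88.51932, lat 93.43816.
Field (20°×10°, letters A–R): 88.51932/20 → 4 → E, 93.43816/10 → 9 → J; chars EJ.
Square (2°×1°, digits 0–9): 8.51932/2 → 4, 3.43816/1 → 3; chars 43.
Subsquare (5′×2.5′, letters a–x): 0.51932/0.0833333 → 6 → g, 0.43816/0.0416667 → 10 → k; chars gk.
Extended square (30″×15″, digits 0–9): 0.01932/0.00833333 → 2, 0.02149/0.00416667 → 5; chars 25.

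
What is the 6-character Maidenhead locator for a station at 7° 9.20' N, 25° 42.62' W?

Add 180° to longitude and 90° to latitude: 154.2897, 97.1533.
Field: 154.2897/20 → 7 → H, 97.1533/10 → 9 → J; chars HJ.
Square: 14.2897/2 → 7, 7.1533/1 → 7; chars 77.
Subsquare: 0.2897/0.0833333 → 3 → d, 0.1533/0.0416667 → 3 → d; chars dd.

HJ77dd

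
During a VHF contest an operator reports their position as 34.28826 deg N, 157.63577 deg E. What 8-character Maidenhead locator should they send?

Offset from 180°W / 90°S: lon 337.63577°, lat 124.28826°.
Field: 337.63577/20 → 16 → Q, 124.28826/10 → 12 → M; chars QM.
Square: 17.63577/2 → 8, 4.28826/1 → 4; chars 84.
Subsquare: 1.63577/0.0833333 → 19 → t, 0.28826/0.0416667 → 6 → g; chars tg.
Extended square: 0.05244/0.00833333 → 6, 0.03826/0.00416667 → 9; chars 69.

QM84tg69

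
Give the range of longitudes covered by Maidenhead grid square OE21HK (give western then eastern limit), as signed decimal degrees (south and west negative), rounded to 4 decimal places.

Field O=14, E=4: +14·20° lon, +4·10° lat → SW at lon 100°, lat -50°.
Square 2, 1: +2·2° lon, +1·1° lat → SW at lon 104°, lat -49°.
Subsquare h=7, k=10: +7·0.0833333° lon, +10·0.0416667° lat → SW at lon 104.583°, lat -48.5833°.
Cell spans 0.0833333° lon × 0.0416667° lat.
west 104.5833, east 104.6667.

104.5833, 104.6667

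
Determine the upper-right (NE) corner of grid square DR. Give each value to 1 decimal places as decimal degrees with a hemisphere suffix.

90.0° N, 100.0° W

Field D=3, R=17: +3·20° lon, +17·10° lat → SW at lon -120°, lat 80°.
Cell spans 20° lon × 10° lat. NE corner is SW corner plus one full cell.
latitude 90.0° N, longitude 100.0° W.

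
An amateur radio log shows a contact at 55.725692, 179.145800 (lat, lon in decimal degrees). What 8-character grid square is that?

RO95nr74

Offset from 180°W / 90°S: lon 359.14580°, lat 145.72569°.
Field: lon ⌊359.14580/20⌋ = 17 → R; lat ⌊145.72569/10⌋ = 14 → O.
Square: lon ⌊19.14580/2⌋ = 9; lat ⌊5.72569/1⌋ = 5.
Subsquare: lon ⌊1.14580/0.0833333⌋ = 13 → n; lat ⌊0.72569/0.0416667⌋ = 17 → r.
Extended square: lon ⌊0.06247/0.00833333⌋ = 7; lat ⌊0.01736/0.00416667⌋ = 4.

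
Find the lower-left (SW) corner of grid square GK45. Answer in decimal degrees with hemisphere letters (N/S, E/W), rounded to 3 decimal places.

15.000° N, 52.000° W

Field G=6, K=10: +6·20° lon, +10·10° lat → SW at lon -60°, lat 10°.
Square 4, 5: +4·2° lon, +5·1° lat → SW at lon -52°, lat 15°.
latitude 15.000° N, longitude 52.000° W.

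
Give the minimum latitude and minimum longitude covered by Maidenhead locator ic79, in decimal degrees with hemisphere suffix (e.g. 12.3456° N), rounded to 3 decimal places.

Field I=8, C=2: +8·20° lon, +2·10° lat → SW at lon -20°, lat -70°.
Square 7, 9: +7·2° lon, +9·1° lat → SW at lon -6°, lat -61°.
latitude 61.000° S, longitude 6.000° W.

61.000° S, 6.000° W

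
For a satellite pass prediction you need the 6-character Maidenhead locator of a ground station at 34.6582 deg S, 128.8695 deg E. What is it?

PF45ki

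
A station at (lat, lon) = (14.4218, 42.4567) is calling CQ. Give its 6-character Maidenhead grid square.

Offset from 180°W / 90°S: lon 222.4567°, lat 104.4218°.
Field (20°×10°, letters A–R): lon ⌊222.4567/20⌋ = 11 → L; lat ⌊104.4218/10⌋ = 10 → K.
Square (2°×1°, digits 0–9): lon ⌊2.4567/2⌋ = 1; lat ⌊4.4218/1⌋ = 4.
Subsquare (5′×2.5′, letters a–x): lon ⌊0.4567/0.0833333⌋ = 5 → f; lat ⌊0.4218/0.0416667⌋ = 10 → k.

LK14fk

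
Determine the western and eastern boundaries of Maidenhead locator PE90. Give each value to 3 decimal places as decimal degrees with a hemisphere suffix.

Field P=15, E=4: +15·20° lon, +4·10° lat → SW at lon 120°, lat -50°.
Square 9, 0: +9·2° lon, +0·1° lat → SW at lon 138°, lat -50°.
Cell spans 2° lon × 1° lat.
west 138.000° E, east 140.000° E.

138.000° E, 140.000° E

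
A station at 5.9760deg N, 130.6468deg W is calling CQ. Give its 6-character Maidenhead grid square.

CJ45qx

Shift to the Maidenhead origin (180°W, 90°S): lon 49.3532, lat 95.9760.
Field: 49.3532/20 → 2 → C, 95.9760/10 → 9 → J; chars CJ.
Square: 9.3532/2 → 4, 5.9760/1 → 5; chars 45.
Subsquare: 1.3532/0.0833333 → 16 → q, 0.9760/0.0416667 → 23 → x; chars qx.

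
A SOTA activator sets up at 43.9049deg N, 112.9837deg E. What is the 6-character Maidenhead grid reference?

ON63lv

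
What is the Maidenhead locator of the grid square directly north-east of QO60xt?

Longitude subsquare x = 23; +1 → 24, wraps to 0 = a, carry into square.
Longitude square 6; +1 → 7.
Latitude subsquare t = 19; +1 → 20 = u.

QO70au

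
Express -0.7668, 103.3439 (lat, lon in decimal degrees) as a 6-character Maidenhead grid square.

Shift to the Maidenhead origin (180°W, 90°S): lon 283.3439, lat 89.2332.
Field: lon ⌊283.3439/20⌋ = 14 → O; lat ⌊89.2332/10⌋ = 8 → I.
Square: lon ⌊3.3439/2⌋ = 1; lat ⌊9.2332/1⌋ = 9.
Subsquare: lon ⌊1.3439/0.0833333⌋ = 16 → q; lat ⌊0.2332/0.0416667⌋ = 5 → f.

OI19qf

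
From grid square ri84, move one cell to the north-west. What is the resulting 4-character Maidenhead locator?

RI75

Longitude square 8; −1 → 7.
Latitude square 4; +1 → 5.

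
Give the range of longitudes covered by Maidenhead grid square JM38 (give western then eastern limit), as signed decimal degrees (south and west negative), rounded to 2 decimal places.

Field J=9, M=12: +9·20° lon, +12·10° lat → SW at lon 0°, lat 30°.
Square 3, 8: +3·2° lon, +8·1° lat → SW at lon 6°, lat 38°.
Cell spans 2° lon × 1° lat.
west 6.00, east 8.00.

6.00, 8.00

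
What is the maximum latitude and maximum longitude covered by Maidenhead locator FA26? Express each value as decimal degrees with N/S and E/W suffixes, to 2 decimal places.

Field F=5, A=0: +5·20° lon, +0·10° lat → SW at lon -80°, lat -90°.
Square 2, 6: +2·2° lon, +6·1° lat → SW at lon -76°, lat -84°.
Cell spans 2° lon × 1° lat. NE corner is SW corner plus one full cell.
latitude 83.00° S, longitude 74.00° W.

83.00° S, 74.00° W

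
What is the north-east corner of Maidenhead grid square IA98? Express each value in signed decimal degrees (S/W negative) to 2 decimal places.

Field I=8, A=0: +8·20° lon, +0·10° lat → SW at lon -20°, lat -90°.
Square 9, 8: +9·2° lon, +8·1° lat → SW at lon -2°, lat -82°.
Cell spans 2° lon × 1° lat. NE corner is SW corner plus one full cell.
latitude -81.00, longitude 0.00.

-81.00, 0.00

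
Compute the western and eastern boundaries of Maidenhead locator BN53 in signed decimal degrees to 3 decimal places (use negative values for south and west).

-150.000, -148.000

Field B=1, N=13: +1·20° lon, +13·10° lat → SW at lon -160°, lat 40°.
Square 5, 3: +5·2° lon, +3·1° lat → SW at lon -150°, lat 43°.
Cell spans 2° lon × 1° lat.
west -150.000, east -148.000.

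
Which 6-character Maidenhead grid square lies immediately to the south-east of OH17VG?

OH17wf

Longitude subsquare v = 21; +1 → 22 = w.
Latitude subsquare g = 6; −1 → 5 = f.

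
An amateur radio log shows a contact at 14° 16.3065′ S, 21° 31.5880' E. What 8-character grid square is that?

Shift to the Maidenhead origin (180°W, 90°S): lon 201.52647, lat 75.72822.
Field (20°×10°, letters A–R): 201.52647/20 → 10 → K, 75.72822/10 → 7 → H; chars KH.
Square (2°×1°, digits 0–9): 1.52647/2 → 0, 5.72822/1 → 5; chars 05.
Subsquare (5′×2.5′, letters a–x): 1.52647/0.0833333 → 18 → s, 0.72822/0.0416667 → 17 → r; chars sr.
Extended square (30″×15″, digits 0–9): 0.02647/0.00833333 → 3, 0.01989/0.00416667 → 4; chars 34.

KH05sr34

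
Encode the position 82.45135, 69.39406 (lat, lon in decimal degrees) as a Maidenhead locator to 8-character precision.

MR42qk78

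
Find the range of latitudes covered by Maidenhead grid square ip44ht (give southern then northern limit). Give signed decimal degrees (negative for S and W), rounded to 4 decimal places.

Field I=8, P=15: +8·20° lon, +15·10° lat → SW at lon -20°, lat 60°.
Square 4, 4: +4·2° lon, +4·1° lat → SW at lon -12°, lat 64°.
Subsquare h=7, t=19: +7·0.0833333° lon, +19·0.0416667° lat → SW at lon -11.4167°, lat 64.7917°.
Cell spans 0.0833333° lon × 0.0416667° lat.
south 64.7917, north 64.8333.

64.7917, 64.8333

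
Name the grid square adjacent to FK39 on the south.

Latitude square 9; −1 → 8.
The longitude characters are unchanged.

FK38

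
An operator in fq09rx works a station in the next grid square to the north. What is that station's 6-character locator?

FR00ra

Latitude subsquare x = 23; +1 → 24, wraps to 0 = a, carry into square.
Latitude square 9; +1 → 10, wraps to 0, carry into field.
Latitude field Q = 16; +1 → 17 = R.
The longitude characters are unchanged.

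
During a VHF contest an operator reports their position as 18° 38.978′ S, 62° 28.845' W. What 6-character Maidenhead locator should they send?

Add 180° to longitude and 90° to latitude: 117.5192, 71.3504.
Field: lon ⌊117.5192/20⌋ = 5 → F; lat ⌊71.3504/10⌋ = 7 → H.
Square: lon ⌊17.5192/2⌋ = 8; lat ⌊1.3504/1⌋ = 1.
Subsquare: lon ⌊1.5192/0.0833333⌋ = 18 → s; lat ⌊0.3504/0.0416667⌋ = 8 → i.

FH81si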